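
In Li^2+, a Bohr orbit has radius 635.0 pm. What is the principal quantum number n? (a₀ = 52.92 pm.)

r_n = n²a₀/Z ⇒ n² = rZ/a₀ = 635.0 × 3 / 52.92 ≈ 36.00
n = 6

6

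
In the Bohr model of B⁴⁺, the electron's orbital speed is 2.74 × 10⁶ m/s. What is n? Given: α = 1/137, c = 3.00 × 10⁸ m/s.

4

v_n = Zαc/n ⇒ n = Zαc/v = 5 × 0.00730 × 3.00 × 10⁸ / 2.74 × 10⁶ ≈ 4.00
n = 4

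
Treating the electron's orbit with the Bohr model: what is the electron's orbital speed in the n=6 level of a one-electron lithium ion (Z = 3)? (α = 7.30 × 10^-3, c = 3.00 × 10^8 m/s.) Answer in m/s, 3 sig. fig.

1.09 × 10^6 m/s

v_n = Zαc/n = 3 × 0.00730 × 3.00 × 10^8 / 6
    = 1.09 × 10^6 m/s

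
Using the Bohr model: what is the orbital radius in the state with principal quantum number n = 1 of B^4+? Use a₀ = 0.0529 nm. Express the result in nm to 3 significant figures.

0.0106 nm

r_n = n²a₀/Z = 1² × 0.0529 / 5
    = 1 × 0.0529 / 5 = 0.0106 nm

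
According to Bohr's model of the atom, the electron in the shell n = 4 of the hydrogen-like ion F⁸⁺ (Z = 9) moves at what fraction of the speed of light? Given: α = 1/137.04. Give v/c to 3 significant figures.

0.0164

v_n = Zαc/n, so v/c = Zα/n = 9 × 0.00730 / 4 = 0.0164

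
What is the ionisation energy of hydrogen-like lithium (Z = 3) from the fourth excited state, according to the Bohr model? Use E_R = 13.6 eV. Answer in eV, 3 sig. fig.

E_n = −E_R·Z²/n² = −13.6 × 3²/5² eV = -4.90 eV
Ionisation energy = −E_n = 4.90 eV

4.90 eV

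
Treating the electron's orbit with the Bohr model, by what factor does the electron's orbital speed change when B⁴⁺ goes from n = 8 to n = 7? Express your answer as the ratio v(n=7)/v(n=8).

v ∝ Z^1 · n^-1; with Z fixed, v ∝ n^-1.
v(n=7)/v(n=8) = (7/8)^-1 = 8/7

8/7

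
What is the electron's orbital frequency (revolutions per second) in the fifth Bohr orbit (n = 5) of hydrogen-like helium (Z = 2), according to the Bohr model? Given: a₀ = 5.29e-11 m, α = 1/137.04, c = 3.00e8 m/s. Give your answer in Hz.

r = n²a₀/Z = 6.61e-10 m, v = Zαc/n = 8.76e5 m/s
f = v/(2πr) = 2.11e14 Hz

2.11e14 Hz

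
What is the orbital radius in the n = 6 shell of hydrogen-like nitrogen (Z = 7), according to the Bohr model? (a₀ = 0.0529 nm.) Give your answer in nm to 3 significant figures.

r_n = n²a₀/Z = 6² × 0.0529 / 7
    = 36 × 0.0529 / 7 = 0.272 nm

0.272 nm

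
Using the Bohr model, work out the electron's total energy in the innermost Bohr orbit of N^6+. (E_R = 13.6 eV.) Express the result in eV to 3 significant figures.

-666 eV

E_n = −E_R·Z²/n² = −13.6 × 7²/1² = -666 eV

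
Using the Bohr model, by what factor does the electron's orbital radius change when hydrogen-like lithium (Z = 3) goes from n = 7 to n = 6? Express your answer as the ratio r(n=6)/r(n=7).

r ∝ Z^-1 · n^2; with Z fixed, r ∝ n^2.
r(n=6)/r(n=7) = (6/7)^2 = 36/49

36/49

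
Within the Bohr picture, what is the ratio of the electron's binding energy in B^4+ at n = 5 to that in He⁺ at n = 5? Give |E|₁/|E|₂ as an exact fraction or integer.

|E| ∝ Z^2 · n^-2
|E|₁/|E|₂ = (5/2)^2 · (5/5)^-2 = 25/4

25/4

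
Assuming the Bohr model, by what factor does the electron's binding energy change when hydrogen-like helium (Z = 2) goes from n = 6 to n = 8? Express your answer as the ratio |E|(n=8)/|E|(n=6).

9/16

|E| ∝ Z^2 · n^-2; with Z fixed, |E| ∝ n^-2.
|E|(n=8)/|E|(n=6) = (8/6)^-2 = 9/16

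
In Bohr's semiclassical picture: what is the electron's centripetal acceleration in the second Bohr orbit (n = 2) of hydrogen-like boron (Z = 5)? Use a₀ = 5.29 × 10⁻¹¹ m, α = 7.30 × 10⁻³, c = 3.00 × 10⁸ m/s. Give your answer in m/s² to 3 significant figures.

r = n²a₀/Z = 4.23 × 10⁻¹¹ m, v = Zαc/n = 5.47 × 10⁶ m/s
a = v²/r = (5.47 × 10⁶)² / 4.23 × 10⁻¹¹ = 7.08 × 10²³ m/s²

7.08 × 10²³ m/s²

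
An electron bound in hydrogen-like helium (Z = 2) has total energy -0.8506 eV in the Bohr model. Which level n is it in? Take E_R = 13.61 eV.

8

E_n = −E_R Z²/n² ⇒ n² = E_R Z²/(−E_n) = 13.61 × 2² / 0.8506 ≈ 64.00
n = 8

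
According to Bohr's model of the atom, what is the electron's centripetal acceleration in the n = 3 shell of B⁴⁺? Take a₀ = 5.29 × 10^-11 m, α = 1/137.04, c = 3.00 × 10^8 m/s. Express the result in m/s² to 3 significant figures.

1.40 × 10^23 m/s²

r = n²a₀/Z = 9.52 × 10^-11 m, v = Zαc/n = 3.65 × 10^6 m/s
a = v²/r = (3.65 × 10^6)² / 9.52 × 10^-11 = 1.40 × 10^23 m/s²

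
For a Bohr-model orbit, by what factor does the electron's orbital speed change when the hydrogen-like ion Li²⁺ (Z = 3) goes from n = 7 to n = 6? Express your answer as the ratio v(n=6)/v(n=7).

v ∝ Z^1 · n^-1; with Z fixed, v ∝ n^-1.
v(n=6)/v(n=7) = (6/7)^-1 = 7/6

7/6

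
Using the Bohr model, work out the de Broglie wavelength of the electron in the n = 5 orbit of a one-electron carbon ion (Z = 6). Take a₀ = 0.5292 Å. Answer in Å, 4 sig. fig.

The Bohr quantisation condition is nλ = 2πr_n.
r_n = n²a₀/Z = 2.205 Å
λ = 2πr_n/n = 2π·2.205/5 = 2.771 Å

2.771 Å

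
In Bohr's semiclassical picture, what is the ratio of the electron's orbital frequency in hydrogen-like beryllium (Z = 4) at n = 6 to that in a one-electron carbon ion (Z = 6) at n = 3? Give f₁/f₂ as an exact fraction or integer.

1/18

f ∝ Z^2 · n^-3
f₁/f₂ = (4/6)^2 · (6/3)^-3 = 1/18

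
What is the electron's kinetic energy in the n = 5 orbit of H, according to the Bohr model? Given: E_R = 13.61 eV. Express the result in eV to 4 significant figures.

For a Coulomb orbit the virial theorem gives K = −E_n.
E_n = −E_R·Z²/n², so K = E_R·Z²/n² = 13.61 × 1²/5² = 0.5444 eV

0.5444 eV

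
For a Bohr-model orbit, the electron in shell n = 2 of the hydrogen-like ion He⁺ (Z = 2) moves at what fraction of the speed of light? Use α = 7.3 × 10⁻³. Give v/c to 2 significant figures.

0.0073

v_n = Zαc/n, so v/c = Zα/n = 2 × 0.0073 / 2 = 0.0073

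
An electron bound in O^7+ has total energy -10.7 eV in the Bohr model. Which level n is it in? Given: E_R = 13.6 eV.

9

E_n = −E_R Z²/n² ⇒ n² = E_R Z²/(−E_n) = 13.6 × 8² / 10.7 ≈ 81.35
n = 9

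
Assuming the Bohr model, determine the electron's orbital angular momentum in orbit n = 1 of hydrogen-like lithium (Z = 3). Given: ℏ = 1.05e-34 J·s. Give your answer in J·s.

L_n = nℏ = 1 × 1.05e-34 = 1.05e-34 J·s

1.05e-34 J·s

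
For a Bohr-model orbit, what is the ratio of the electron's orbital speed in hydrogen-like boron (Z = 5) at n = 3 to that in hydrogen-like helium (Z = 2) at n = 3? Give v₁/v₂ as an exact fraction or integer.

5/2

v ∝ Z^1 · n^-1
v₁/v₂ = (5/2)^1 · (3/3)^-1 = 5/2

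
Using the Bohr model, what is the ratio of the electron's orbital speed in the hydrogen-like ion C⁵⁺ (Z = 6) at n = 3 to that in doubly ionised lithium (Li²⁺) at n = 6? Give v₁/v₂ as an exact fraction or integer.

4

v ∝ Z^1 · n^-1
v₁/v₂ = (6/3)^1 · (3/6)^-1 = 4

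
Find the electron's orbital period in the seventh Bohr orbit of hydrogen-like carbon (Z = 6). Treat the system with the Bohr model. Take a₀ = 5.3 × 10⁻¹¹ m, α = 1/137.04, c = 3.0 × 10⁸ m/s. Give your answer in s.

1.4 × 10⁻¹⁵ s

r = n²a₀/Z = 7²·5.3 × 10⁻¹¹/6 = 4.3 × 10⁻¹⁰ m
v = Zαc/n = 6·0.0073·3.0 × 10⁸/7 = 1.9 × 10⁶ m/s
T = 2πr/v = 1.4 × 10⁻¹⁵ s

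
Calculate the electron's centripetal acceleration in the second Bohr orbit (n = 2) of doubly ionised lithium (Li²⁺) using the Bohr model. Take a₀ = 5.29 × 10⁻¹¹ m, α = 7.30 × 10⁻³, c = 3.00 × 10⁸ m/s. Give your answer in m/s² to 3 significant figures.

1.53 × 10²³ m/s²

r = n²a₀/Z = 7.05 × 10⁻¹¹ m, v = Zαc/n = 3.29 × 10⁶ m/s
a = v²/r = (3.29 × 10⁶)² / 7.05 × 10⁻¹¹ = 1.53 × 10²³ m/s²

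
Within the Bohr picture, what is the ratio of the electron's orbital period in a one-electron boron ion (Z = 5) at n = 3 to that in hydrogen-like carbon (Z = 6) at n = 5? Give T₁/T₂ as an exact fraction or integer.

972/3125

T ∝ Z^-2 · n^3
T₁/T₂ = (5/6)^-2 · (3/5)^3 = 972/3125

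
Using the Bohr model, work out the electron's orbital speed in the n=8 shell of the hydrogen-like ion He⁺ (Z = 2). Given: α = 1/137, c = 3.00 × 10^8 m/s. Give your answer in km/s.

v_n = Zαc/n = 2 × 0.00730 × 3.00 × 10^8 / 8
    = 547 km/s

547 km/s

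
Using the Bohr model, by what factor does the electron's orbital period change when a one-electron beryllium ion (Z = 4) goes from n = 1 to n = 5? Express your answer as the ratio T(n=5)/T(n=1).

125

T ∝ Z^-2 · n^3; with Z fixed, T ∝ n^3.
T(n=5)/T(n=1) = (5/1)^3 = 125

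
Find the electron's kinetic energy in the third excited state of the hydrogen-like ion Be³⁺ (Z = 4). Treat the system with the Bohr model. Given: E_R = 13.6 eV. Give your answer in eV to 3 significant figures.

13.6 eV

For a Coulomb orbit the virial theorem gives K = −E_n.
E_n = −E_R·Z²/n², so K = E_R·Z²/n² = 13.6 × 4²/4² = 13.6 eV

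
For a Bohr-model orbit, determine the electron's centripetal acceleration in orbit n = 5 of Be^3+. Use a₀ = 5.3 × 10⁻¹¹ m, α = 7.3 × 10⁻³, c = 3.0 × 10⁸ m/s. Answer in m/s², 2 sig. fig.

r = n²a₀/Z = 3.3 × 10⁻¹⁰ m, v = Zαc/n = 1.8 × 10⁶ m/s
a = v²/r = (1.8 × 10⁶)² / 3.3 × 10⁻¹⁰ = 9.3 × 10²¹ m/s²

9.3 × 10²¹ m/s²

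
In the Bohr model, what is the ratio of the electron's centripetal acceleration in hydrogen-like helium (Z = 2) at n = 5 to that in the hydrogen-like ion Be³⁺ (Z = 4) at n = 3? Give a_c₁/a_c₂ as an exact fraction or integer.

81/5000

a_c ∝ Z^3 · n^-4
a_c₁/a_c₂ = (2/4)^3 · (5/3)^-4 = 81/5000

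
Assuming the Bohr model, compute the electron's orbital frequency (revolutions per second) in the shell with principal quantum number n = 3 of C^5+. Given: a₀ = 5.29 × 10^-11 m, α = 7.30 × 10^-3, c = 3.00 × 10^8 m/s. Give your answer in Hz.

r = n²a₀/Z = 7.94 × 10^-11 m, v = Zαc/n = 4.38 × 10^6 m/s
f = v/(2πr) = 8.79 × 10^15 Hz

8.79 × 10^15 Hz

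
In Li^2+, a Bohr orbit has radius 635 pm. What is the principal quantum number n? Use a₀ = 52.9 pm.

6

r_n = n²a₀/Z ⇒ n² = rZ/a₀ = 635 × 3 / 52.9 ≈ 36.01
n = 6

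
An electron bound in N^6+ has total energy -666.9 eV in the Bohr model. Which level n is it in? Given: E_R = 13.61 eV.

E_n = −E_R Z²/n² ⇒ n² = E_R Z²/(−E_n) = 13.61 × 7² / 666.9 ≈ 1.00
n = 1

1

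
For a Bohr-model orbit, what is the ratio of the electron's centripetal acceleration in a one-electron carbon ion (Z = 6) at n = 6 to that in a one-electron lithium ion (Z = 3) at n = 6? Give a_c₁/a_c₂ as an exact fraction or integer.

8

a_c ∝ Z^3 · n^-4
a_c₁/a_c₂ = (6/3)^3 · (6/6)^-4 = 8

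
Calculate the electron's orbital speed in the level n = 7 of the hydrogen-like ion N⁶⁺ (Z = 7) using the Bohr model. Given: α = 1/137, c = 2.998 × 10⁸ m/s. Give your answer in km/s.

2188 km/s

v_n = Zαc/n = 7 × 0.007299 × 2.998 × 10⁸ / 7
    = 2188 km/s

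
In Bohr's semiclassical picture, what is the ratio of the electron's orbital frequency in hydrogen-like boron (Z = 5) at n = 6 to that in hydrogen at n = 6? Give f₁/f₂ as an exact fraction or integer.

25

f ∝ Z^2 · n^-3
f₁/f₂ = (5/1)^2 · (6/6)^-3 = 25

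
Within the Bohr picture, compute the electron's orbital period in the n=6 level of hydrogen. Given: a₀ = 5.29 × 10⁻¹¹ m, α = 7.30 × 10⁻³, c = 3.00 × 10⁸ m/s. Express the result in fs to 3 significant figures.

32.8 fs

r = n²a₀/Z = 6²·5.29 × 10⁻¹¹/1 = 1.90 × 10⁻⁹ m
v = Zαc/n = 1·0.00730·3.00 × 10⁸/6 = 3.65 × 10⁵ m/s
T = 2πr/v = 3.28 × 10⁻¹⁴ s = 32.8 fs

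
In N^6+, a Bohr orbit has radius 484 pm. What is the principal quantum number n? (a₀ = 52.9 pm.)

8

r_n = n²a₀/Z ⇒ n² = rZ/a₀ = 484 × 7 / 52.9 ≈ 64.05
n = 8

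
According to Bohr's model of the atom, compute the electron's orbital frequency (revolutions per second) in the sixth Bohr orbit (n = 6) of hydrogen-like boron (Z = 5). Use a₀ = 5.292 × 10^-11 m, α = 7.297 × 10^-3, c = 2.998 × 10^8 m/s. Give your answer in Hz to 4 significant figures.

7.615 × 10^14 Hz

r = n²a₀/Z = 3.810 × 10^-10 m, v = Zαc/n = 1.823 × 10^6 m/s
f = v/(2πr) = 7.615 × 10^14 Hz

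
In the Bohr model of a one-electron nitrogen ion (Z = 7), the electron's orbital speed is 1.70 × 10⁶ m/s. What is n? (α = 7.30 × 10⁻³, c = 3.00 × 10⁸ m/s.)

v_n = Zαc/n ⇒ n = Zαc/v = 7 × 0.00730 × 3.00 × 10⁸ / 1.70 × 10⁶ ≈ 9.02
n = 9

9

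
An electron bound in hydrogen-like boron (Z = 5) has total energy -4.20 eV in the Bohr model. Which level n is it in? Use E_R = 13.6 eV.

E_n = −E_R Z²/n² ⇒ n² = E_R Z²/(−E_n) = 13.6 × 5² / 4.20 ≈ 80.95
n = 9

9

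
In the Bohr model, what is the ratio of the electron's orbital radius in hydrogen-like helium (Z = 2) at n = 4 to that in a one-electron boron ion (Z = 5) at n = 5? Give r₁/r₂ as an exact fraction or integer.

8/5

r ∝ Z^-1 · n^2
r₁/r₂ = (2/5)^-1 · (4/5)^2 = 8/5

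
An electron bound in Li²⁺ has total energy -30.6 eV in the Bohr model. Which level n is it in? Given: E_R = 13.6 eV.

E_n = −E_R Z²/n² ⇒ n² = E_R Z²/(−E_n) = 13.6 × 3² / 30.6 ≈ 4.00
n = 2

2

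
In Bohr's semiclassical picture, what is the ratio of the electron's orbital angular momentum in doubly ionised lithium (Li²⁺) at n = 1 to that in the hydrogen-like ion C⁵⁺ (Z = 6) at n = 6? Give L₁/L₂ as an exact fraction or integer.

L = nℏ is independent of Z.
L₁/L₂ = n₁/n₂ = 1/6 = 1/6

1/6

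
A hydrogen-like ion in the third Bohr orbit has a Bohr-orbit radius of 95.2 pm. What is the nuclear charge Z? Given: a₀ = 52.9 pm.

5

r_n = n²a₀/Z ⇒ Z = n²a₀/r = 3² × 52.9 / 95.2 ≈ 5.00
Z = 5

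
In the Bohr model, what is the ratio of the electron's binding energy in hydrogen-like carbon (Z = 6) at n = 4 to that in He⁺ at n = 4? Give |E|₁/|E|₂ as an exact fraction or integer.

|E| ∝ Z^2 · n^-2
|E|₁/|E|₂ = (6/2)^2 · (4/4)^-2 = 9

9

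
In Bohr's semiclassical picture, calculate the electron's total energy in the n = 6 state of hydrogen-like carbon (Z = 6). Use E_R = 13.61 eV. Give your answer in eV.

E_n = −E_R·Z²/n² = −13.61 × 6²/6² = -13.61 eV

-13.61 eV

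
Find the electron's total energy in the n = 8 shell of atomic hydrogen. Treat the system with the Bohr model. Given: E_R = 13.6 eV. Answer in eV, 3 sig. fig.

E_n = −E_R·Z²/n² = −13.6 × 1²/8² = -0.212 eV

-0.212 eV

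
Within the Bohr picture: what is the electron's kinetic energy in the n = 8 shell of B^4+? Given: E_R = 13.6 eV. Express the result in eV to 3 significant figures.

5.31 eV

For a Coulomb orbit the virial theorem gives K = −E_n.
E_n = −E_R·Z²/n², so K = E_R·Z²/n² = 13.6 × 5²/8² = 5.31 eV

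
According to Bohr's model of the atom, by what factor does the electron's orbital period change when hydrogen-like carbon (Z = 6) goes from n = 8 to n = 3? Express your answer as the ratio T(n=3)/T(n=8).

27/512

T ∝ Z^-2 · n^3; with Z fixed, T ∝ n^3.
T(n=3)/T(n=8) = (3/8)^3 = 27/512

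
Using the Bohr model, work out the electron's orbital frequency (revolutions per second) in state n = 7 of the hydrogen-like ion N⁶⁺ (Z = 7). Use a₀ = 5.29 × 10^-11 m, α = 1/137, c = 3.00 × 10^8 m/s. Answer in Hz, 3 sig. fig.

r = n²a₀/Z = 3.70 × 10^-10 m, v = Zαc/n = 2.19 × 10^6 m/s
f = v/(2πr) = 9.41 × 10^14 Hz

9.41 × 10^14 Hz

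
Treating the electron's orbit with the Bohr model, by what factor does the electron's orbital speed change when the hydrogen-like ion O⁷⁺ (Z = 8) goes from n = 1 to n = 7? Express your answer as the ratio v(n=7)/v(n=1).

v ∝ Z^1 · n^-1; with Z fixed, v ∝ n^-1.
v(n=7)/v(n=1) = (7/1)^-1 = 1/7

1/7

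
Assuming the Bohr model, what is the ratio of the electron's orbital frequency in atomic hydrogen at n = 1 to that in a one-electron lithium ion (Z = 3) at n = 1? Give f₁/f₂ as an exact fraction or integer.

f ∝ Z^2 · n^-3
f₁/f₂ = (1/3)^2 · (1/1)^-3 = 1/9

1/9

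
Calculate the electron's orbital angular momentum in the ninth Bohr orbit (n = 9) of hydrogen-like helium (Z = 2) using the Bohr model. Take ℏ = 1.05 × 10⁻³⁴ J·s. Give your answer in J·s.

L_n = nℏ = 9 × 1.05 × 10⁻³⁴ = 9.45 × 10⁻³⁴ J·s

9.45 × 10⁻³⁴ J·s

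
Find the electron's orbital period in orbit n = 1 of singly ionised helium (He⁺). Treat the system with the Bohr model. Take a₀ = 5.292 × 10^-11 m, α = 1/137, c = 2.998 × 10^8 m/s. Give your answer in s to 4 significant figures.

r = n²a₀/Z = 1²·5.292 × 10^-11/2 = 2.646 × 10^-11 m
v = Zαc/n = 2·0.007299·2.998 × 10^8/1 = 4.377 × 10^6 m/s
T = 2πr/v = 3.799 × 10^-17 s

3.799 × 10^-17 s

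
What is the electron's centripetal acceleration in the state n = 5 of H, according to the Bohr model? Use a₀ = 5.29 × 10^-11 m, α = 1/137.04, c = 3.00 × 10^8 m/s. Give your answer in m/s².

1.45 × 10^20 m/s²

r = n²a₀/Z = 1.32 × 10^-9 m, v = Zαc/n = 4.38 × 10^5 m/s
a = v²/r = (4.38 × 10^5)² / 1.32 × 10^-9 = 1.45 × 10^20 m/s²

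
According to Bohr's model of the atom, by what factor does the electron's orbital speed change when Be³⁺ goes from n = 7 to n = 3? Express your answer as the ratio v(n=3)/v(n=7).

v ∝ Z^1 · n^-1; with Z fixed, v ∝ n^-1.
v(n=3)/v(n=7) = (3/7)^-1 = 7/3

7/3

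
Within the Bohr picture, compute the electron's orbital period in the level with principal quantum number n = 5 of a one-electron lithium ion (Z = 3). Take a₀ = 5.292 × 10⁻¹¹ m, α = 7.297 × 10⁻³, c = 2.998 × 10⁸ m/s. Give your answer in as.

2111 as

r = n²a₀/Z = 5²·5.292 × 10⁻¹¹/3 = 4.410 × 10⁻¹⁰ m
v = Zαc/n = 3·0.007297·2.998 × 10⁸/5 = 1.313 × 10⁶ m/s
T = 2πr/v = 2.111 × 10⁻¹⁵ s = 2111 as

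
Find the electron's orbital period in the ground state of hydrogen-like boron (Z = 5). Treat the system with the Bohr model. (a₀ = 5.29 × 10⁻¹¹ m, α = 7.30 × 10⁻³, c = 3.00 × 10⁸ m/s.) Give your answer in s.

6.07 × 10⁻¹⁸ s

r = n²a₀/Z = 1²·5.29 × 10⁻¹¹/5 = 1.06 × 10⁻¹¹ m
v = Zαc/n = 5·0.00730·3.00 × 10⁸/1 = 1.09 × 10⁷ m/s
T = 2πr/v = 6.07 × 10⁻¹⁸ s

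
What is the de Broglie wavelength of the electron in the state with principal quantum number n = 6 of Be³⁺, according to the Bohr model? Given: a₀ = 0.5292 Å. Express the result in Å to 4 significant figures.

The Bohr quantisation condition is nλ = 2πr_n.
r_n = n²a₀/Z = 4.763 Å
λ = 2πr_n/n = 2π·4.763/6 = 4.988 Å

4.988 Å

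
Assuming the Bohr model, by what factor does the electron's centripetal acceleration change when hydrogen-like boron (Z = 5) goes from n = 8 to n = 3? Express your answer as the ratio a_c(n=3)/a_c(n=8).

a_c ∝ Z^3 · n^-4; with Z fixed, a_c ∝ n^-4.
a_c(n=3)/a_c(n=8) = (3/8)^-4 = 4096/81

4096/81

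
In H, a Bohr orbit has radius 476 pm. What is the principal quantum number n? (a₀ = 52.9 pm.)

r_n = n²a₀/Z ⇒ n² = rZ/a₀ = 476 × 1 / 52.9 ≈ 9.00
n = 3

3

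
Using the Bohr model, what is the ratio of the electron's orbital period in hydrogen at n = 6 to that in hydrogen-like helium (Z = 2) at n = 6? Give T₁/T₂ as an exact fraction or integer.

4

T ∝ Z^-2 · n^3
T₁/T₂ = (1/2)^-2 · (6/6)^3 = 4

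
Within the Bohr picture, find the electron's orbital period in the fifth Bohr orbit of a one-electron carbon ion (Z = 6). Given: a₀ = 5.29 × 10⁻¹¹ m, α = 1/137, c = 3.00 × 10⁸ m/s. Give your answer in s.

r = n²a₀/Z = 5²·5.29 × 10⁻¹¹/6 = 2.20 × 10⁻¹⁰ m
v = Zαc/n = 6·0.00730·3.00 × 10⁸/5 = 2.63 × 10⁶ m/s
T = 2πr/v = 5.27 × 10⁻¹⁶ s

5.27 × 10⁻¹⁶ s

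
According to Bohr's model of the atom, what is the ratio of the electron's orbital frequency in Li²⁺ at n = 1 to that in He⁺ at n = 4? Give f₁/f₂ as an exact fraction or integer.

144

f ∝ Z^2 · n^-3
f₁/f₂ = (3/2)^2 · (1/4)^-3 = 144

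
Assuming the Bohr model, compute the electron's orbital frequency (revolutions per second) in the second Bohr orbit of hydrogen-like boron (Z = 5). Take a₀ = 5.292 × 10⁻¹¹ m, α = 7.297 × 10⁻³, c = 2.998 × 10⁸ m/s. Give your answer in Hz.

r = n²a₀/Z = 4.234 × 10⁻¹¹ m, v = Zαc/n = 5.469 × 10⁶ m/s
f = v/(2πr) = 2.056 × 10¹⁶ Hz

2.056 × 10¹⁶ Hz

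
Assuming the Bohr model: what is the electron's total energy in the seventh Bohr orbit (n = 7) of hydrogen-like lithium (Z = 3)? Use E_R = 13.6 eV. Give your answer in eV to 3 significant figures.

-2.50 eV

E_n = −E_R·Z²/n² = −13.6 × 3²/7² = -2.50 eV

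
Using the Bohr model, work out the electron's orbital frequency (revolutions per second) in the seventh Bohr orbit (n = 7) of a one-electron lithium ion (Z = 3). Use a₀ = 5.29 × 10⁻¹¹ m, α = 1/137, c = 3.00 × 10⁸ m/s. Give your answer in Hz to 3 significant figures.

1.73 × 10¹⁴ Hz

r = n²a₀/Z = 8.64 × 10⁻¹⁰ m, v = Zαc/n = 9.38 × 10⁵ m/s
f = v/(2πr) = 1.73 × 10¹⁴ Hz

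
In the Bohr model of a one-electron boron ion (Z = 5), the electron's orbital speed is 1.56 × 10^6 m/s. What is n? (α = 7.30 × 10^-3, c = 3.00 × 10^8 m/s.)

v_n = Zαc/n ⇒ n = Zαc/v = 5 × 0.00730 × 3.00 × 10^8 / 1.56 × 10^6 ≈ 7.02
n = 7

7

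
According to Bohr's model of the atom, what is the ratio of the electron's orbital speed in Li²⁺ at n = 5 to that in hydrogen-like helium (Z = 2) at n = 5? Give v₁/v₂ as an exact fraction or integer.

3/2

v ∝ Z^1 · n^-1
v₁/v₂ = (3/2)^1 · (5/5)^-1 = 3/2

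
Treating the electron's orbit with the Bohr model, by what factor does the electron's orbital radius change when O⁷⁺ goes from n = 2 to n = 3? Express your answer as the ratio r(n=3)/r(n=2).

r ∝ Z^-1 · n^2; with Z fixed, r ∝ n^2.
r(n=3)/r(n=2) = (3/2)^2 = 9/4

9/4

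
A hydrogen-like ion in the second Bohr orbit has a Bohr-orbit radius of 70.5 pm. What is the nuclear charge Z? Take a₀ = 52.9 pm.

r_n = n²a₀/Z ⇒ Z = n²a₀/r = 2² × 52.9 / 70.5 ≈ 3.00
Z = 3

3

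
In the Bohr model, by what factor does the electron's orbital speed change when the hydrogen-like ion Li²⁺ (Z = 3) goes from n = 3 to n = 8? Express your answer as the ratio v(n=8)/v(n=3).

v ∝ Z^1 · n^-1; with Z fixed, v ∝ n^-1.
v(n=8)/v(n=3) = (8/3)^-1 = 3/8

3/8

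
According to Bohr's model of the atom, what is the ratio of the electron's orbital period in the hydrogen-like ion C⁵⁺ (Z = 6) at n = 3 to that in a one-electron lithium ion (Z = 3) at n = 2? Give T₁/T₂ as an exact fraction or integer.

27/32

T ∝ Z^-2 · n^3
T₁/T₂ = (6/3)^-2 · (3/2)^3 = 27/32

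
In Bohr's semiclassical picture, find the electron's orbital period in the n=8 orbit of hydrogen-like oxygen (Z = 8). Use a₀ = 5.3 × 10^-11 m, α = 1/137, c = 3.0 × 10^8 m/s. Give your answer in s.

1.2 × 10^-15 s

r = n²a₀/Z = 8²·5.3 × 10^-11/8 = 4.2 × 10^-10 m
v = Zαc/n = 8·0.0073·3.0 × 10^8/8 = 2.2 × 10^6 m/s
T = 2πr/v = 1.2 × 10^-15 s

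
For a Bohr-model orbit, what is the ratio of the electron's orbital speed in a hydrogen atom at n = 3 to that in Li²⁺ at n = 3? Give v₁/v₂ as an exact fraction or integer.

v ∝ Z^1 · n^-1
v₁/v₂ = (1/3)^1 · (3/3)^-1 = 1/3

1/3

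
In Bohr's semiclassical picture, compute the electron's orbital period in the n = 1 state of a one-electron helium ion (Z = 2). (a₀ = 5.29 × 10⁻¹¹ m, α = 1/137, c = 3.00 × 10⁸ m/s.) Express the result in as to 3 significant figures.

37.9 as

r = n²a₀/Z = 1²·5.29 × 10⁻¹¹/2 = 2.65 × 10⁻¹¹ m
v = Zαc/n = 2·0.00730·3.00 × 10⁸/1 = 4.38 × 10⁶ m/s
T = 2πr/v = 3.79 × 10⁻¹⁷ s = 37.9 as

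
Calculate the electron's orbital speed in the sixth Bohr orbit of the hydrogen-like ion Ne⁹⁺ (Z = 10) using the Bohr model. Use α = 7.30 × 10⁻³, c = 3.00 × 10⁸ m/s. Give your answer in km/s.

v_n = Zαc/n = 10 × 0.00730 × 3.00 × 10⁸ / 6
    = 3650 km/s

3650 km/s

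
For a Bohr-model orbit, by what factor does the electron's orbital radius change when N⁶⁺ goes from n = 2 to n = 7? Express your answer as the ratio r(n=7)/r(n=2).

49/4

r ∝ Z^-1 · n^2; with Z fixed, r ∝ n^2.
r(n=7)/r(n=2) = (7/2)^2 = 49/4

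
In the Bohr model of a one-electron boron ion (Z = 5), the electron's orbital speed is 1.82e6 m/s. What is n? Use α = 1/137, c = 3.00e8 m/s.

6

v_n = Zαc/n ⇒ n = Zαc/v = 5 × 0.00730 × 3.00e8 / 1.82e6 ≈ 6.02
n = 6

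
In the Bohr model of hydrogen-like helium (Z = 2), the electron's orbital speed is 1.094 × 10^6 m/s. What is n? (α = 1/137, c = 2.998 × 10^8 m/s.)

4

v_n = Zαc/n ⇒ n = Zαc/v = 2 × 0.007299 × 2.998 × 10^8 / 1.094 × 10^6 ≈ 4.00
n = 4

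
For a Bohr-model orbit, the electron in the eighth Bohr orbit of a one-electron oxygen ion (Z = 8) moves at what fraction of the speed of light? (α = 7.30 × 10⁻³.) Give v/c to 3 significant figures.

v_n = Zαc/n, so v/c = Zα/n = 8 × 0.00730 / 8 = 0.00730

0.00730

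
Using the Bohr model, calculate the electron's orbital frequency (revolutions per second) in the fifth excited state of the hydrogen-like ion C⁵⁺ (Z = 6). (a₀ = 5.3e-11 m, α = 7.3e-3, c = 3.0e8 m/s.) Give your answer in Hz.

r = n²a₀/Z = 3.2e-10 m, v = Zαc/n = 2.2e6 m/s
f = v/(2πr) = 1.1e15 Hz

1.1e15 Hz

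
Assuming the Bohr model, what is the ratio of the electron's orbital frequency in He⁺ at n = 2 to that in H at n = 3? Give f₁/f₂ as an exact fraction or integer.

27/2

f ∝ Z^2 · n^-3
f₁/f₂ = (2/1)^2 · (2/3)^-3 = 27/2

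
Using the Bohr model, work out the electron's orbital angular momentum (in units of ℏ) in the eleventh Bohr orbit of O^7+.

L_n = nℏ, so L/ℏ = n = 11.

11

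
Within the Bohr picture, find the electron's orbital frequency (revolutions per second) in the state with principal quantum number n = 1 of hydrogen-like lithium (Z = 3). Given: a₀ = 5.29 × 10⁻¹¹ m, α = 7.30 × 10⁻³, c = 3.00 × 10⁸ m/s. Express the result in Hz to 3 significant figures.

r = n²a₀/Z = 1.76 × 10⁻¹¹ m, v = Zαc/n = 6.57 × 10⁶ m/s
f = v/(2πr) = 5.93 × 10¹⁶ Hz

5.93 × 10¹⁶ Hz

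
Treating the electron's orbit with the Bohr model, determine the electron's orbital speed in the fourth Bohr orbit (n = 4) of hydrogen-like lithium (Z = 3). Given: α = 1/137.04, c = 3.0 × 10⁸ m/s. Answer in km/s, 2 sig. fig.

v_n = Zαc/n = 3 × 0.0073 × 3.0 × 10⁸ / 4
    = 1600 km/s

1600 km/s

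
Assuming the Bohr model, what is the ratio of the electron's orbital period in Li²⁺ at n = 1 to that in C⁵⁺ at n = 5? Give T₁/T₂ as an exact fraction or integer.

4/125

T ∝ Z^-2 · n^3
T₁/T₂ = (3/6)^-2 · (1/5)^3 = 4/125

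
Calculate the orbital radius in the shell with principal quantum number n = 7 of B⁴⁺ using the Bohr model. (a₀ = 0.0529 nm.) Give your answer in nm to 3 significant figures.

0.518 nm

r_n = n²a₀/Z = 7² × 0.0529 / 5
    = 49 × 0.0529 / 5 = 0.518 nm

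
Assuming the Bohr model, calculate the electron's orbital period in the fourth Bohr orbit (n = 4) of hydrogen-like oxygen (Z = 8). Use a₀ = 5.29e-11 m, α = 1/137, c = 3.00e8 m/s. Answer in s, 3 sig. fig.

1.52e-16 s

r = n²a₀/Z = 4²·5.29e-11/8 = 1.06e-10 m
v = Zαc/n = 8·0.00730·3.00e8/4 = 4.38e6 m/s
T = 2πr/v = 1.52e-16 s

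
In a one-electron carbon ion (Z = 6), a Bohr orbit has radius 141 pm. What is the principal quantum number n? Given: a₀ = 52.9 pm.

r_n = n²a₀/Z ⇒ n² = rZ/a₀ = 141 × 6 / 52.9 ≈ 15.99
n = 4

4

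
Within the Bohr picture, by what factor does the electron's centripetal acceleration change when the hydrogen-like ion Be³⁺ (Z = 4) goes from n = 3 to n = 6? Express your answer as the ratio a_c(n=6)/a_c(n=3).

1/16

a_c ∝ Z^3 · n^-4; with Z fixed, a_c ∝ n^-4.
a_c(n=6)/a_c(n=3) = (6/3)^-4 = 1/16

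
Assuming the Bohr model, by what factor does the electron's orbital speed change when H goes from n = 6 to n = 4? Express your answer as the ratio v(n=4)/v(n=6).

3/2

v ∝ Z^1 · n^-1; with Z fixed, v ∝ n^-1.
v(n=4)/v(n=6) = (4/6)^-1 = 3/2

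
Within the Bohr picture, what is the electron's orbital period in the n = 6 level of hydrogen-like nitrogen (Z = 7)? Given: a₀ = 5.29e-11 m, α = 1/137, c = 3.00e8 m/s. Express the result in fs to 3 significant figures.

0.669 fs

r = n²a₀/Z = 6²·5.29e-11/7 = 2.72e-10 m
v = Zαc/n = 7·0.00730·3.00e8/6 = 2.55e6 m/s
T = 2πr/v = 6.69e-16 s = 0.669 fs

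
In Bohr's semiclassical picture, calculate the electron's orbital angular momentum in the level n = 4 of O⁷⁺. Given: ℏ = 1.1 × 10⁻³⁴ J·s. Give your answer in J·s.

4.4 × 10⁻³⁴ J·s

L_n = nℏ = 4 × 1.1 × 10⁻³⁴ = 4.4 × 10⁻³⁴ J·s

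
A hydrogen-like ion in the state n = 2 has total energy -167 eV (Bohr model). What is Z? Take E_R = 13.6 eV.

E_n = −E_R Z²/n² ⇒ Z² = −E_n n²/E_R = 167 × 2² / 13.6 ≈ 49.12
Z = 7

7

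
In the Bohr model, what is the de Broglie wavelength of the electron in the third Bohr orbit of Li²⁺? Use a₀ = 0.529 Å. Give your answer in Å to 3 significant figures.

3.32 Å

The Bohr quantisation condition is nλ = 2πr_n.
r_n = n²a₀/Z = 1.59 Å
λ = 2πr_n/n = 2π·1.59/3 = 3.32 Å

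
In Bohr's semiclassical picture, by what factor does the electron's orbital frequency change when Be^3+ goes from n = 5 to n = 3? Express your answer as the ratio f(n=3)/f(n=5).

f ∝ Z^2 · n^-3; with Z fixed, f ∝ n^-3.
f(n=3)/f(n=5) = (3/5)^-3 = 125/27

125/27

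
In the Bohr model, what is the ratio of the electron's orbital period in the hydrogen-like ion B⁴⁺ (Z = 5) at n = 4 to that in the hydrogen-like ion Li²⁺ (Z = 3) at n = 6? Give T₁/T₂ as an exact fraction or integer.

T ∝ Z^-2 · n^3
T₁/T₂ = (5/3)^-2 · (4/6)^3 = 8/75

8/75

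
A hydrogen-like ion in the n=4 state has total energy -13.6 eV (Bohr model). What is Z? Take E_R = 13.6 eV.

E_n = −E_R Z²/n² ⇒ Z² = −E_n n²/E_R = 13.6 × 4² / 13.6 ≈ 16.00
Z = 4

4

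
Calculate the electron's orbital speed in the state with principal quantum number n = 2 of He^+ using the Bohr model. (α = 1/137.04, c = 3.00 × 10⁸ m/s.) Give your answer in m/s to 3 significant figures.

2.19 × 10⁶ m/s

v_n = Zαc/n = 2 × 0.00730 × 3.00 × 10⁸ / 2
    = 2.19 × 10⁶ m/s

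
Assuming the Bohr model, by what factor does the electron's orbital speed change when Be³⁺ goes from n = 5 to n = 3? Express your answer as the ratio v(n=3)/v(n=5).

5/3

v ∝ Z^1 · n^-1; with Z fixed, v ∝ n^-1.
v(n=3)/v(n=5) = (3/5)^-1 = 5/3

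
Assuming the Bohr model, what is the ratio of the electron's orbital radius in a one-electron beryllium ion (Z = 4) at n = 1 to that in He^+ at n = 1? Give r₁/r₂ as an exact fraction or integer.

r ∝ Z^-1 · n^2
r₁/r₂ = (4/2)^-1 · (1/1)^2 = 1/2

1/2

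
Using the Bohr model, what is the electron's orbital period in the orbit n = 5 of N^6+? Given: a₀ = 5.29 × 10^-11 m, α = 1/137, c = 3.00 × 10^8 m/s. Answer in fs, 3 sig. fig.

r = n²a₀/Z = 5²·5.29 × 10^-11/7 = 1.89 × 10^-10 m
v = Zαc/n = 7·0.00730·3.00 × 10^8/5 = 3.07 × 10^6 m/s
T = 2πr/v = 3.87 × 10^-16 s = 0.387 fs

0.387 fs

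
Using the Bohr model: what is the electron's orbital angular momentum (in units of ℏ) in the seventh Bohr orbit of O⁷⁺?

7

L_n = nℏ, so L/ℏ = n = 7.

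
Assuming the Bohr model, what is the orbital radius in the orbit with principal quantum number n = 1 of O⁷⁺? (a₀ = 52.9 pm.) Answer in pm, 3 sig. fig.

r_n = n²a₀/Z = 1² × 52.9 / 8
    = 1 × 52.9 / 8 = 6.61 pm

6.61 pm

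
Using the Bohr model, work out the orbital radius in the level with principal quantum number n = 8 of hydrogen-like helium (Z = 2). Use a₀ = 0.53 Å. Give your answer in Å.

17 Å

r_n = n²a₀/Z = 8² × 0.53 / 2
    = 64 × 0.53 / 2 = 17 Å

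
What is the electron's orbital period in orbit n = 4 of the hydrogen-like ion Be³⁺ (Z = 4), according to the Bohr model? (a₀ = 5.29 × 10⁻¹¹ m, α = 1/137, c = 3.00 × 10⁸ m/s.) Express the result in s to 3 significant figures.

r = n²a₀/Z = 4²·5.29 × 10⁻¹¹/4 = 2.12 × 10⁻¹⁰ m
v = Zαc/n = 4·0.00730·3.00 × 10⁸/4 = 2.19 × 10⁶ m/s
T = 2πr/v = 6.07 × 10⁻¹⁶ s

6.07 × 10⁻¹⁶ s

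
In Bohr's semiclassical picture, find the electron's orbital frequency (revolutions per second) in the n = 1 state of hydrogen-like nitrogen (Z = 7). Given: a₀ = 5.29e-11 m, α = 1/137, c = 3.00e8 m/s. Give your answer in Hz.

3.23e17 Hz

r = n²a₀/Z = 7.56e-12 m, v = Zαc/n = 1.53e7 m/s
f = v/(2πr) = 3.23e17 Hz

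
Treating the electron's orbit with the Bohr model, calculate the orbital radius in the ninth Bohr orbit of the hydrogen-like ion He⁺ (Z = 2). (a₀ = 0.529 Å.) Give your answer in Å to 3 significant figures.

r_n = n²a₀/Z = 9² × 0.529 / 2
    = 81 × 0.529 / 2 = 21.4 Å

21.4 Å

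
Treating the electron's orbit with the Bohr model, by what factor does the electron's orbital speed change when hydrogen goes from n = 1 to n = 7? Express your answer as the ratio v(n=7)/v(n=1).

v ∝ Z^1 · n^-1; with Z fixed, v ∝ n^-1.
v(n=7)/v(n=1) = (7/1)^-1 = 1/7

1/7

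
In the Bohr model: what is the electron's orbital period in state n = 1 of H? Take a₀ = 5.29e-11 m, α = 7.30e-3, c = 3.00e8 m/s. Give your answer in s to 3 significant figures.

r = n²a₀/Z = 1²·5.29e-11/1 = 5.29e-11 m
v = Zαc/n = 1·0.00730·3.00e8/1 = 2.19e6 m/s
T = 2πr/v = 1.52e-16 s

1.52e-16 s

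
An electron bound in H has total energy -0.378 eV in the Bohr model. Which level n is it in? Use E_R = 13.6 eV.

6

E_n = −E_R Z²/n² ⇒ n² = E_R Z²/(−E_n) = 13.6 × 1² / 0.378 ≈ 35.98
n = 6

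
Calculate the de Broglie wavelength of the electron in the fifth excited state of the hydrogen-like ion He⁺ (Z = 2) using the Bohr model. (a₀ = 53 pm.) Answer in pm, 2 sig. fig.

1000 pm

The Bohr quantisation condition is nλ = 2πr_n.
r_n = n²a₀/Z = 950 pm
λ = 2πr_n/n = 2π·950/6 = 1000 pm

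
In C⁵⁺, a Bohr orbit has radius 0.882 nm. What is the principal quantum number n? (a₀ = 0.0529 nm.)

10

r_n = n²a₀/Z ⇒ n² = rZ/a₀ = 0.882 × 6 / 0.0529 ≈ 100.04
n = 10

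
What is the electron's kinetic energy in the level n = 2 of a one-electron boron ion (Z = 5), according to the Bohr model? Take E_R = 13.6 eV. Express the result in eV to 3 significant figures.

85.0 eV

For a Coulomb orbit the virial theorem gives K = −E_n.
E_n = −E_R·Z²/n², so K = E_R·Z²/n² = 13.6 × 5²/2² = 85.0 eV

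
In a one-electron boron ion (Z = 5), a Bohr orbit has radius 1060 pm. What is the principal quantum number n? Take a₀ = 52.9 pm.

r_n = n²a₀/Z ⇒ n² = rZ/a₀ = 1060 × 5 / 52.9 ≈ 100.19
n = 10

10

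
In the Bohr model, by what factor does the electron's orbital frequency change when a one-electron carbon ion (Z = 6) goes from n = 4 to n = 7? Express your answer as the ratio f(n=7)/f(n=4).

f ∝ Z^2 · n^-3; with Z fixed, f ∝ n^-3.
f(n=7)/f(n=4) = (7/4)^-3 = 64/343

64/343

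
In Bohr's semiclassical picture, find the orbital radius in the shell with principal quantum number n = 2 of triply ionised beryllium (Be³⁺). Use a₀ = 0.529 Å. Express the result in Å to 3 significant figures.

r_n = n²a₀/Z = 2² × 0.529 / 4
    = 4 × 0.529 / 4 = 0.529 Å

0.529 Å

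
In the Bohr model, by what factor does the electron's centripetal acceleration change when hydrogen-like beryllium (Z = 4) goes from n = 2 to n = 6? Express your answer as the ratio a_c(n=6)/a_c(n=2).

1/81

a_c ∝ Z^3 · n^-4; with Z fixed, a_c ∝ n^-4.
a_c(n=6)/a_c(n=2) = (6/2)^-4 = 1/81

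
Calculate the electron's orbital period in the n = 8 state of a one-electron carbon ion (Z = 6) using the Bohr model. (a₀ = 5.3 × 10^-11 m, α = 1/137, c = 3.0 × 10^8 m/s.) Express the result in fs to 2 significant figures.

2.2 fs

r = n²a₀/Z = 8²·5.3 × 10^-11/6 = 5.7 × 10^-10 m
v = Zαc/n = 6·0.0073·3.0 × 10^8/8 = 1.6 × 10^6 m/s
T = 2πr/v = 2.2 × 10^-15 s = 2.2 fs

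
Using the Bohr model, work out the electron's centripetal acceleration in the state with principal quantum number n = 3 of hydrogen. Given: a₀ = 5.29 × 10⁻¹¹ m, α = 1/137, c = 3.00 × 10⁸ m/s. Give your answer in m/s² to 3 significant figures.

1.12 × 10²¹ m/s²

r = n²a₀/Z = 4.76 × 10⁻¹⁰ m, v = Zαc/n = 7.30 × 10⁵ m/s
a = v²/r = (7.30 × 10⁵)² / 4.76 × 10⁻¹⁰ = 1.12 × 10²¹ m/s²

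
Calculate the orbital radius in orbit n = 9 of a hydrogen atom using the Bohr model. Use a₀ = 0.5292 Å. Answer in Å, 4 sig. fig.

42.87 Å

r_n = n²a₀/Z = 9² × 0.5292 / 1
    = 81 × 0.5292 / 1 = 42.87 Å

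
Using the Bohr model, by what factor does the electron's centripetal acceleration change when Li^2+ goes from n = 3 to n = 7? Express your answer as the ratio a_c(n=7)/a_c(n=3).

a_c ∝ Z^3 · n^-4; with Z fixed, a_c ∝ n^-4.
a_c(n=7)/a_c(n=3) = (7/3)^-4 = 81/2401

81/2401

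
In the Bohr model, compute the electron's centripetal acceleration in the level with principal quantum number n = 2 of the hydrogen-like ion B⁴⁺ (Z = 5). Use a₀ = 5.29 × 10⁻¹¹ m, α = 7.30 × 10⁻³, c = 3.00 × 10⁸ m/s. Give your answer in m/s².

r = n²a₀/Z = 4.23 × 10⁻¹¹ m, v = Zαc/n = 5.47 × 10⁶ m/s
a = v²/r = (5.47 × 10⁶)² / 4.23 × 10⁻¹¹ = 7.08 × 10²³ m/s²

7.08 × 10²³ m/s²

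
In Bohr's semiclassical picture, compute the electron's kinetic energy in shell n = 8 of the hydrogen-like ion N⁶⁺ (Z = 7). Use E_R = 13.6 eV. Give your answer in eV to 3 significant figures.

10.4 eV

For a Coulomb orbit the virial theorem gives K = −E_n.
E_n = −E_R·Z²/n², so K = E_R·Z²/n² = 13.6 × 7²/8² = 10.4 eV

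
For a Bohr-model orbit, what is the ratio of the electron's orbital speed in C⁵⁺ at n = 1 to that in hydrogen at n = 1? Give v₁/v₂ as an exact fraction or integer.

6

v ∝ Z^1 · n^-1
v₁/v₂ = (6/1)^1 · (1/1)^-1 = 6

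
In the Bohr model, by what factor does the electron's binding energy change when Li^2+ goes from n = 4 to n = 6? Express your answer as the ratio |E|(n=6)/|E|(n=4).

|E| ∝ Z^2 · n^-2; with Z fixed, |E| ∝ n^-2.
|E|(n=6)/|E|(n=4) = (6/4)^-2 = 4/9

4/9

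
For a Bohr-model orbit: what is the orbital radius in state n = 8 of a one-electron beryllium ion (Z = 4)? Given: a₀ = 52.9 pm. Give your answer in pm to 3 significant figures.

846 pm

r_n = n²a₀/Z = 8² × 52.9 / 4
    = 64 × 52.9 / 4 = 846 pm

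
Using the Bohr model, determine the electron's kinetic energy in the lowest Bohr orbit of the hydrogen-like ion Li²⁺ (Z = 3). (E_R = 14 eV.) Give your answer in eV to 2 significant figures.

For a Coulomb orbit the virial theorem gives K = −E_n.
E_n = −E_R·Z²/n², so K = E_R·Z²/n² = 14 × 3²/1² = 130 eV

130 eV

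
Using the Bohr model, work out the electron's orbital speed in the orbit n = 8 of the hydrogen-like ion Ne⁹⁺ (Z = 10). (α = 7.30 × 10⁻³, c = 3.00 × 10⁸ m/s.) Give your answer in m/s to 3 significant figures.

v_n = Zαc/n = 10 × 0.00730 × 3.00 × 10⁸ / 8
    = 2.74 × 10⁶ m/s

2.74 × 10⁶ m/s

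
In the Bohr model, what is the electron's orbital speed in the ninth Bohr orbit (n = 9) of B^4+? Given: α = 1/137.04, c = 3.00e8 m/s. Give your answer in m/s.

1.22e6 m/s

v_n = Zαc/n = 5 × 0.00730 × 3.00e8 / 9
    = 1.22e6 m/s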